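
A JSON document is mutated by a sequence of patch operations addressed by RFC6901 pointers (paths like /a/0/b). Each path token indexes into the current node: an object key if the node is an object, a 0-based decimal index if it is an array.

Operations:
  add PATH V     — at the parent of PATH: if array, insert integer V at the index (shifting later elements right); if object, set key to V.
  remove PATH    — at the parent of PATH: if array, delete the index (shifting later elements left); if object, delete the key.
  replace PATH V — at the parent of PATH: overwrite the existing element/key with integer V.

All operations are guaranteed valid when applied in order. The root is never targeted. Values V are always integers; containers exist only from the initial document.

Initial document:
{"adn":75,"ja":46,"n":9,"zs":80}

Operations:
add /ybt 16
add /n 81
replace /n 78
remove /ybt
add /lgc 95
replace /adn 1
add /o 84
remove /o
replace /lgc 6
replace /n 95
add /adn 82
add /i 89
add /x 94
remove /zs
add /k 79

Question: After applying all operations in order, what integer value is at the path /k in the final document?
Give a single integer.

After op 1 (add /ybt 16): {"adn":75,"ja":46,"n":9,"ybt":16,"zs":80}
After op 2 (add /n 81): {"adn":75,"ja":46,"n":81,"ybt":16,"zs":80}
After op 3 (replace /n 78): {"adn":75,"ja":46,"n":78,"ybt":16,"zs":80}
After op 4 (remove /ybt): {"adn":75,"ja":46,"n":78,"zs":80}
After op 5 (add /lgc 95): {"adn":75,"ja":46,"lgc":95,"n":78,"zs":80}
After op 6 (replace /adn 1): {"adn":1,"ja":46,"lgc":95,"n":78,"zs":80}
After op 7 (add /o 84): {"adn":1,"ja":46,"lgc":95,"n":78,"o":84,"zs":80}
After op 8 (remove /o): {"adn":1,"ja":46,"lgc":95,"n":78,"zs":80}
After op 9 (replace /lgc 6): {"adn":1,"ja":46,"lgc":6,"n":78,"zs":80}
After op 10 (replace /n 95): {"adn":1,"ja":46,"lgc":6,"n":95,"zs":80}
After op 11 (add /adn 82): {"adn":82,"ja":46,"lgc":6,"n":95,"zs":80}
After op 12 (add /i 89): {"adn":82,"i":89,"ja":46,"lgc":6,"n":95,"zs":80}
After op 13 (add /x 94): {"adn":82,"i":89,"ja":46,"lgc":6,"n":95,"x":94,"zs":80}
After op 14 (remove /zs): {"adn":82,"i":89,"ja":46,"lgc":6,"n":95,"x":94}
After op 15 (add /k 79): {"adn":82,"i":89,"ja":46,"k":79,"lgc":6,"n":95,"x":94}
Value at /k: 79

Answer: 79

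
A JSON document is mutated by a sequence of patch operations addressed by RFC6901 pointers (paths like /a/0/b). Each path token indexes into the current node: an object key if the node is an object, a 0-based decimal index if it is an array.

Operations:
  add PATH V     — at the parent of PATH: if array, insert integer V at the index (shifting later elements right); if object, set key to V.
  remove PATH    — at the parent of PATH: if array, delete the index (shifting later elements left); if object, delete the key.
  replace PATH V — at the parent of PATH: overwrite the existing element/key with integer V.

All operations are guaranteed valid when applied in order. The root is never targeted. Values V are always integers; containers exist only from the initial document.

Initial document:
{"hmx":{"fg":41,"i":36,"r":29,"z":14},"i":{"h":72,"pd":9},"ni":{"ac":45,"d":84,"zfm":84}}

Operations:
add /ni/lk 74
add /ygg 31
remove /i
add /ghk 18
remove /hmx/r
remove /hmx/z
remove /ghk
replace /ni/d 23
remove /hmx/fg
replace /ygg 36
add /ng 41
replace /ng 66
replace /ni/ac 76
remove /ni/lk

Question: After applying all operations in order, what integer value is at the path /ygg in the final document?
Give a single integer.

After op 1 (add /ni/lk 74): {"hmx":{"fg":41,"i":36,"r":29,"z":14},"i":{"h":72,"pd":9},"ni":{"ac":45,"d":84,"lk":74,"zfm":84}}
After op 2 (add /ygg 31): {"hmx":{"fg":41,"i":36,"r":29,"z":14},"i":{"h":72,"pd":9},"ni":{"ac":45,"d":84,"lk":74,"zfm":84},"ygg":31}
After op 3 (remove /i): {"hmx":{"fg":41,"i":36,"r":29,"z":14},"ni":{"ac":45,"d":84,"lk":74,"zfm":84},"ygg":31}
After op 4 (add /ghk 18): {"ghk":18,"hmx":{"fg":41,"i":36,"r":29,"z":14},"ni":{"ac":45,"d":84,"lk":74,"zfm":84},"ygg":31}
After op 5 (remove /hmx/r): {"ghk":18,"hmx":{"fg":41,"i":36,"z":14},"ni":{"ac":45,"d":84,"lk":74,"zfm":84},"ygg":31}
After op 6 (remove /hmx/z): {"ghk":18,"hmx":{"fg":41,"i":36},"ni":{"ac":45,"d":84,"lk":74,"zfm":84},"ygg":31}
After op 7 (remove /ghk): {"hmx":{"fg":41,"i":36},"ni":{"ac":45,"d":84,"lk":74,"zfm":84},"ygg":31}
After op 8 (replace /ni/d 23): {"hmx":{"fg":41,"i":36},"ni":{"ac":45,"d":23,"lk":74,"zfm":84},"ygg":31}
After op 9 (remove /hmx/fg): {"hmx":{"i":36},"ni":{"ac":45,"d":23,"lk":74,"zfm":84},"ygg":31}
After op 10 (replace /ygg 36): {"hmx":{"i":36},"ni":{"ac":45,"d":23,"lk":74,"zfm":84},"ygg":36}
After op 11 (add /ng 41): {"hmx":{"i":36},"ng":41,"ni":{"ac":45,"d":23,"lk":74,"zfm":84},"ygg":36}
After op 12 (replace /ng 66): {"hmx":{"i":36},"ng":66,"ni":{"ac":45,"d":23,"lk":74,"zfm":84},"ygg":36}
After op 13 (replace /ni/ac 76): {"hmx":{"i":36},"ng":66,"ni":{"ac":76,"d":23,"lk":74,"zfm":84},"ygg":36}
After op 14 (remove /ni/lk): {"hmx":{"i":36},"ng":66,"ni":{"ac":76,"d":23,"zfm":84},"ygg":36}
Value at /ygg: 36

Answer: 36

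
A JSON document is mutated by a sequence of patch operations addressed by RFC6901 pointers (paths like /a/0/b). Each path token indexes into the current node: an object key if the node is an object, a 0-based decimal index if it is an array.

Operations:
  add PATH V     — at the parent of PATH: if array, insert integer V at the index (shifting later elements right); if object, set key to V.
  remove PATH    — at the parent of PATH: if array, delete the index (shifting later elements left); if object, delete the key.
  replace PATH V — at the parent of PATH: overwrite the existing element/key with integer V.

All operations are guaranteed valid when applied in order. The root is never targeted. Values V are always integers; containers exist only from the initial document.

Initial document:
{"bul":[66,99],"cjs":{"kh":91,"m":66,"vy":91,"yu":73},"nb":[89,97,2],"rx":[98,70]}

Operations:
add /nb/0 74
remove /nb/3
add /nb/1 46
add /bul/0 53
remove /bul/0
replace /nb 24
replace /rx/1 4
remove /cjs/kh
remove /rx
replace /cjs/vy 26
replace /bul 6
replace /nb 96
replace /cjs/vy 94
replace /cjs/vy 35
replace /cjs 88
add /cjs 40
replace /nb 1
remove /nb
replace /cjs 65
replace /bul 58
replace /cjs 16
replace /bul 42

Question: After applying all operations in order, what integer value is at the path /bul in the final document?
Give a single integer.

After op 1 (add /nb/0 74): {"bul":[66,99],"cjs":{"kh":91,"m":66,"vy":91,"yu":73},"nb":[74,89,97,2],"rx":[98,70]}
After op 2 (remove /nb/3): {"bul":[66,99],"cjs":{"kh":91,"m":66,"vy":91,"yu":73},"nb":[74,89,97],"rx":[98,70]}
After op 3 (add /nb/1 46): {"bul":[66,99],"cjs":{"kh":91,"m":66,"vy":91,"yu":73},"nb":[74,46,89,97],"rx":[98,70]}
After op 4 (add /bul/0 53): {"bul":[53,66,99],"cjs":{"kh":91,"m":66,"vy":91,"yu":73},"nb":[74,46,89,97],"rx":[98,70]}
After op 5 (remove /bul/0): {"bul":[66,99],"cjs":{"kh":91,"m":66,"vy":91,"yu":73},"nb":[74,46,89,97],"rx":[98,70]}
After op 6 (replace /nb 24): {"bul":[66,99],"cjs":{"kh":91,"m":66,"vy":91,"yu":73},"nb":24,"rx":[98,70]}
After op 7 (replace /rx/1 4): {"bul":[66,99],"cjs":{"kh":91,"m":66,"vy":91,"yu":73},"nb":24,"rx":[98,4]}
After op 8 (remove /cjs/kh): {"bul":[66,99],"cjs":{"m":66,"vy":91,"yu":73},"nb":24,"rx":[98,4]}
After op 9 (remove /rx): {"bul":[66,99],"cjs":{"m":66,"vy":91,"yu":73},"nb":24}
After op 10 (replace /cjs/vy 26): {"bul":[66,99],"cjs":{"m":66,"vy":26,"yu":73},"nb":24}
After op 11 (replace /bul 6): {"bul":6,"cjs":{"m":66,"vy":26,"yu":73},"nb":24}
After op 12 (replace /nb 96): {"bul":6,"cjs":{"m":66,"vy":26,"yu":73},"nb":96}
After op 13 (replace /cjs/vy 94): {"bul":6,"cjs":{"m":66,"vy":94,"yu":73},"nb":96}
After op 14 (replace /cjs/vy 35): {"bul":6,"cjs":{"m":66,"vy":35,"yu":73},"nb":96}
After op 15 (replace /cjs 88): {"bul":6,"cjs":88,"nb":96}
After op 16 (add /cjs 40): {"bul":6,"cjs":40,"nb":96}
After op 17 (replace /nb 1): {"bul":6,"cjs":40,"nb":1}
After op 18 (remove /nb): {"bul":6,"cjs":40}
After op 19 (replace /cjs 65): {"bul":6,"cjs":65}
After op 20 (replace /bul 58): {"bul":58,"cjs":65}
After op 21 (replace /cjs 16): {"bul":58,"cjs":16}
After op 22 (replace /bul 42): {"bul":42,"cjs":16}
Value at /bul: 42

Answer: 42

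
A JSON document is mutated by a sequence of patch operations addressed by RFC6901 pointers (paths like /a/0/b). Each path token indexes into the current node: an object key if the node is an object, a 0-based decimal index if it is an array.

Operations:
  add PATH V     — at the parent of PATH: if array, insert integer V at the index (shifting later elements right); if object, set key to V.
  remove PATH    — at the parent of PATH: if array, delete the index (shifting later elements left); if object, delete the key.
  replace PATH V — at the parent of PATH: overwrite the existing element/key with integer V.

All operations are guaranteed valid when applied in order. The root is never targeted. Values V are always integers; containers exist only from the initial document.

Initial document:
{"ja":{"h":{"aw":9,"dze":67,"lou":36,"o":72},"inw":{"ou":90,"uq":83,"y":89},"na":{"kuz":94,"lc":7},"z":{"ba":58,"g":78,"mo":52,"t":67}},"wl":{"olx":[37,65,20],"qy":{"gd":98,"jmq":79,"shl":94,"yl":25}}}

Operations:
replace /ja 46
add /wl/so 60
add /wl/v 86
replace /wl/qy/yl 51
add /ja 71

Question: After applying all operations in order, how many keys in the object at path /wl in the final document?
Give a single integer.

After op 1 (replace /ja 46): {"ja":46,"wl":{"olx":[37,65,20],"qy":{"gd":98,"jmq":79,"shl":94,"yl":25}}}
After op 2 (add /wl/so 60): {"ja":46,"wl":{"olx":[37,65,20],"qy":{"gd":98,"jmq":79,"shl":94,"yl":25},"so":60}}
After op 3 (add /wl/v 86): {"ja":46,"wl":{"olx":[37,65,20],"qy":{"gd":98,"jmq":79,"shl":94,"yl":25},"so":60,"v":86}}
After op 4 (replace /wl/qy/yl 51): {"ja":46,"wl":{"olx":[37,65,20],"qy":{"gd":98,"jmq":79,"shl":94,"yl":51},"so":60,"v":86}}
After op 5 (add /ja 71): {"ja":71,"wl":{"olx":[37,65,20],"qy":{"gd":98,"jmq":79,"shl":94,"yl":51},"so":60,"v":86}}
Size at path /wl: 4

Answer: 4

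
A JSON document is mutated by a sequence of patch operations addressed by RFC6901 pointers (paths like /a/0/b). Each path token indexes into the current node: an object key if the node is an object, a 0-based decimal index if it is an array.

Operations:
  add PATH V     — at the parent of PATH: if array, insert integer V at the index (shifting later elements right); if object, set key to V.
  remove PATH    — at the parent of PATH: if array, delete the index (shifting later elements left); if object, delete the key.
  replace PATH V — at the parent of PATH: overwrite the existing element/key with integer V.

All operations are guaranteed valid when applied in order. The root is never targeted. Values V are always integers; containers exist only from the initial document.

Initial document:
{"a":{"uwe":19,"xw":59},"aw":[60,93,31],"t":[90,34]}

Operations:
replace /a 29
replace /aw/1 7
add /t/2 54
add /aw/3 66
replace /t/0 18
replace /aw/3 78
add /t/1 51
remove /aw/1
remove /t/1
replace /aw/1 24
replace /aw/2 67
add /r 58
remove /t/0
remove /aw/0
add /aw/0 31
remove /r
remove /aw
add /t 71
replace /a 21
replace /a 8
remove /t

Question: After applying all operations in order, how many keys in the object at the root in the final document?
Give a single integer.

After op 1 (replace /a 29): {"a":29,"aw":[60,93,31],"t":[90,34]}
After op 2 (replace /aw/1 7): {"a":29,"aw":[60,7,31],"t":[90,34]}
After op 3 (add /t/2 54): {"a":29,"aw":[60,7,31],"t":[90,34,54]}
After op 4 (add /aw/3 66): {"a":29,"aw":[60,7,31,66],"t":[90,34,54]}
After op 5 (replace /t/0 18): {"a":29,"aw":[60,7,31,66],"t":[18,34,54]}
After op 6 (replace /aw/3 78): {"a":29,"aw":[60,7,31,78],"t":[18,34,54]}
After op 7 (add /t/1 51): {"a":29,"aw":[60,7,31,78],"t":[18,51,34,54]}
After op 8 (remove /aw/1): {"a":29,"aw":[60,31,78],"t":[18,51,34,54]}
After op 9 (remove /t/1): {"a":29,"aw":[60,31,78],"t":[18,34,54]}
After op 10 (replace /aw/1 24): {"a":29,"aw":[60,24,78],"t":[18,34,54]}
After op 11 (replace /aw/2 67): {"a":29,"aw":[60,24,67],"t":[18,34,54]}
After op 12 (add /r 58): {"a":29,"aw":[60,24,67],"r":58,"t":[18,34,54]}
After op 13 (remove /t/0): {"a":29,"aw":[60,24,67],"r":58,"t":[34,54]}
After op 14 (remove /aw/0): {"a":29,"aw":[24,67],"r":58,"t":[34,54]}
After op 15 (add /aw/0 31): {"a":29,"aw":[31,24,67],"r":58,"t":[34,54]}
After op 16 (remove /r): {"a":29,"aw":[31,24,67],"t":[34,54]}
After op 17 (remove /aw): {"a":29,"t":[34,54]}
After op 18 (add /t 71): {"a":29,"t":71}
After op 19 (replace /a 21): {"a":21,"t":71}
After op 20 (replace /a 8): {"a":8,"t":71}
After op 21 (remove /t): {"a":8}
Size at the root: 1

Answer: 1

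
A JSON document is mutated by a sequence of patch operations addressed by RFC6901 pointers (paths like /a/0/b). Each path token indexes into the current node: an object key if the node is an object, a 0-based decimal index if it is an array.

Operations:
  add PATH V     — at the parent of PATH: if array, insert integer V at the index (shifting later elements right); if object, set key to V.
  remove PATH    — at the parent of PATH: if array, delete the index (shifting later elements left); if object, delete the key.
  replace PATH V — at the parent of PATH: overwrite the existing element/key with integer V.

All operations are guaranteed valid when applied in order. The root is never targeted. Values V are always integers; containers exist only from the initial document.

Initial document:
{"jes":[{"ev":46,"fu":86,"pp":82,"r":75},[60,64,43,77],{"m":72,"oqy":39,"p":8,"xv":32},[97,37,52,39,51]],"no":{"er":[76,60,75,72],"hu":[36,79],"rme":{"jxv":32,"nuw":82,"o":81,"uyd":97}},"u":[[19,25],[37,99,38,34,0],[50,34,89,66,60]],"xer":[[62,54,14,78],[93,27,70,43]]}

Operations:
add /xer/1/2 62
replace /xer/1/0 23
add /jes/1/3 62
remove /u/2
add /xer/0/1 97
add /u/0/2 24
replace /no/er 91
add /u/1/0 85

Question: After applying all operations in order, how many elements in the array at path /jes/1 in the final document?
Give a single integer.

Answer: 5

Derivation:
After op 1 (add /xer/1/2 62): {"jes":[{"ev":46,"fu":86,"pp":82,"r":75},[60,64,43,77],{"m":72,"oqy":39,"p":8,"xv":32},[97,37,52,39,51]],"no":{"er":[76,60,75,72],"hu":[36,79],"rme":{"jxv":32,"nuw":82,"o":81,"uyd":97}},"u":[[19,25],[37,99,38,34,0],[50,34,89,66,60]],"xer":[[62,54,14,78],[93,27,62,70,43]]}
After op 2 (replace /xer/1/0 23): {"jes":[{"ev":46,"fu":86,"pp":82,"r":75},[60,64,43,77],{"m":72,"oqy":39,"p":8,"xv":32},[97,37,52,39,51]],"no":{"er":[76,60,75,72],"hu":[36,79],"rme":{"jxv":32,"nuw":82,"o":81,"uyd":97}},"u":[[19,25],[37,99,38,34,0],[50,34,89,66,60]],"xer":[[62,54,14,78],[23,27,62,70,43]]}
After op 3 (add /jes/1/3 62): {"jes":[{"ev":46,"fu":86,"pp":82,"r":75},[60,64,43,62,77],{"m":72,"oqy":39,"p":8,"xv":32},[97,37,52,39,51]],"no":{"er":[76,60,75,72],"hu":[36,79],"rme":{"jxv":32,"nuw":82,"o":81,"uyd":97}},"u":[[19,25],[37,99,38,34,0],[50,34,89,66,60]],"xer":[[62,54,14,78],[23,27,62,70,43]]}
After op 4 (remove /u/2): {"jes":[{"ev":46,"fu":86,"pp":82,"r":75},[60,64,43,62,77],{"m":72,"oqy":39,"p":8,"xv":32},[97,37,52,39,51]],"no":{"er":[76,60,75,72],"hu":[36,79],"rme":{"jxv":32,"nuw":82,"o":81,"uyd":97}},"u":[[19,25],[37,99,38,34,0]],"xer":[[62,54,14,78],[23,27,62,70,43]]}
After op 5 (add /xer/0/1 97): {"jes":[{"ev":46,"fu":86,"pp":82,"r":75},[60,64,43,62,77],{"m":72,"oqy":39,"p":8,"xv":32},[97,37,52,39,51]],"no":{"er":[76,60,75,72],"hu":[36,79],"rme":{"jxv":32,"nuw":82,"o":81,"uyd":97}},"u":[[19,25],[37,99,38,34,0]],"xer":[[62,97,54,14,78],[23,27,62,70,43]]}
After op 6 (add /u/0/2 24): {"jes":[{"ev":46,"fu":86,"pp":82,"r":75},[60,64,43,62,77],{"m":72,"oqy":39,"p":8,"xv":32},[97,37,52,39,51]],"no":{"er":[76,60,75,72],"hu":[36,79],"rme":{"jxv":32,"nuw":82,"o":81,"uyd":97}},"u":[[19,25,24],[37,99,38,34,0]],"xer":[[62,97,54,14,78],[23,27,62,70,43]]}
After op 7 (replace /no/er 91): {"jes":[{"ev":46,"fu":86,"pp":82,"r":75},[60,64,43,62,77],{"m":72,"oqy":39,"p":8,"xv":32},[97,37,52,39,51]],"no":{"er":91,"hu":[36,79],"rme":{"jxv":32,"nuw":82,"o":81,"uyd":97}},"u":[[19,25,24],[37,99,38,34,0]],"xer":[[62,97,54,14,78],[23,27,62,70,43]]}
After op 8 (add /u/1/0 85): {"jes":[{"ev":46,"fu":86,"pp":82,"r":75},[60,64,43,62,77],{"m":72,"oqy":39,"p":8,"xv":32},[97,37,52,39,51]],"no":{"er":91,"hu":[36,79],"rme":{"jxv":32,"nuw":82,"o":81,"uyd":97}},"u":[[19,25,24],[85,37,99,38,34,0]],"xer":[[62,97,54,14,78],[23,27,62,70,43]]}
Size at path /jes/1: 5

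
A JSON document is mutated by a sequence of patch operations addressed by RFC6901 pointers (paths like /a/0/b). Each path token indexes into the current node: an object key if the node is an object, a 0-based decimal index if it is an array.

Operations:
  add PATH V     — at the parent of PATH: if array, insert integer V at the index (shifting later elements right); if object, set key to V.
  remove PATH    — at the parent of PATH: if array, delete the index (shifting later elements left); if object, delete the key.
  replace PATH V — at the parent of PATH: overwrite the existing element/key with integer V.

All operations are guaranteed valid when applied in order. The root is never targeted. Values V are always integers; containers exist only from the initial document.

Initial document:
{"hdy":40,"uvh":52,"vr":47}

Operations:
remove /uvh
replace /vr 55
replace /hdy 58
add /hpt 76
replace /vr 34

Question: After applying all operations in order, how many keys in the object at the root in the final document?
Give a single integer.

Answer: 3

Derivation:
After op 1 (remove /uvh): {"hdy":40,"vr":47}
After op 2 (replace /vr 55): {"hdy":40,"vr":55}
After op 3 (replace /hdy 58): {"hdy":58,"vr":55}
After op 4 (add /hpt 76): {"hdy":58,"hpt":76,"vr":55}
After op 5 (replace /vr 34): {"hdy":58,"hpt":76,"vr":34}
Size at the root: 3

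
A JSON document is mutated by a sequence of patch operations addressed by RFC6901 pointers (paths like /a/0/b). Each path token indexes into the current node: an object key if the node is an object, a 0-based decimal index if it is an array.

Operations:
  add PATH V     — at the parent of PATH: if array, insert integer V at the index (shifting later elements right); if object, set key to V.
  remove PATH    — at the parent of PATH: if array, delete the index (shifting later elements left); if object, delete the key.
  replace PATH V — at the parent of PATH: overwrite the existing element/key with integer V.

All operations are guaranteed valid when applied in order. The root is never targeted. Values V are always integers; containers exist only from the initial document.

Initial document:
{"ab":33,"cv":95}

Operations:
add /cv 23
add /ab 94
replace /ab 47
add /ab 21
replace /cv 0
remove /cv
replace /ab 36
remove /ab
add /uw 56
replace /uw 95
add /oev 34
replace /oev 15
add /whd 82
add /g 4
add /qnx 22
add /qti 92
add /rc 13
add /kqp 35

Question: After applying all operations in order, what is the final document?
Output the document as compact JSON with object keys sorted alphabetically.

Answer: {"g":4,"kqp":35,"oev":15,"qnx":22,"qti":92,"rc":13,"uw":95,"whd":82}

Derivation:
After op 1 (add /cv 23): {"ab":33,"cv":23}
After op 2 (add /ab 94): {"ab":94,"cv":23}
After op 3 (replace /ab 47): {"ab":47,"cv":23}
After op 4 (add /ab 21): {"ab":21,"cv":23}
After op 5 (replace /cv 0): {"ab":21,"cv":0}
After op 6 (remove /cv): {"ab":21}
After op 7 (replace /ab 36): {"ab":36}
After op 8 (remove /ab): {}
After op 9 (add /uw 56): {"uw":56}
After op 10 (replace /uw 95): {"uw":95}
After op 11 (add /oev 34): {"oev":34,"uw":95}
After op 12 (replace /oev 15): {"oev":15,"uw":95}
After op 13 (add /whd 82): {"oev":15,"uw":95,"whd":82}
After op 14 (add /g 4): {"g":4,"oev":15,"uw":95,"whd":82}
After op 15 (add /qnx 22): {"g":4,"oev":15,"qnx":22,"uw":95,"whd":82}
After op 16 (add /qti 92): {"g":4,"oev":15,"qnx":22,"qti":92,"uw":95,"whd":82}
After op 17 (add /rc 13): {"g":4,"oev":15,"qnx":22,"qti":92,"rc":13,"uw":95,"whd":82}
After op 18 (add /kqp 35): {"g":4,"kqp":35,"oev":15,"qnx":22,"qti":92,"rc":13,"uw":95,"whd":82}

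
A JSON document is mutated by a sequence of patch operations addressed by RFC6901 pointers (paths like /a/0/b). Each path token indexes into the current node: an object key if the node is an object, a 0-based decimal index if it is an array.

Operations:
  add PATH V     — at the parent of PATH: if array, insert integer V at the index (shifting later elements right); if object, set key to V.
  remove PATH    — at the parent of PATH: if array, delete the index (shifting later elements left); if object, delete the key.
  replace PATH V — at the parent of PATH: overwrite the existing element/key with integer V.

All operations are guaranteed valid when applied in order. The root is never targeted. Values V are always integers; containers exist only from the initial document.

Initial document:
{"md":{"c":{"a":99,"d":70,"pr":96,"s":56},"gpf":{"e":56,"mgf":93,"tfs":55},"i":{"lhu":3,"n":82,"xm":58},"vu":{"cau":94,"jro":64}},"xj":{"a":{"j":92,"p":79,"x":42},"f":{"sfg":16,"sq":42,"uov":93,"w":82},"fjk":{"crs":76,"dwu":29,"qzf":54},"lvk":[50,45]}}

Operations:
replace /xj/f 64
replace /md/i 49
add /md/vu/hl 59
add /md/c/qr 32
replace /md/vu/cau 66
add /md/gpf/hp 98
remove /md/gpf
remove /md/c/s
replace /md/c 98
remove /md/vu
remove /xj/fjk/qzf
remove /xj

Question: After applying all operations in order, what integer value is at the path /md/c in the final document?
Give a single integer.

Answer: 98

Derivation:
After op 1 (replace /xj/f 64): {"md":{"c":{"a":99,"d":70,"pr":96,"s":56},"gpf":{"e":56,"mgf":93,"tfs":55},"i":{"lhu":3,"n":82,"xm":58},"vu":{"cau":94,"jro":64}},"xj":{"a":{"j":92,"p":79,"x":42},"f":64,"fjk":{"crs":76,"dwu":29,"qzf":54},"lvk":[50,45]}}
After op 2 (replace /md/i 49): {"md":{"c":{"a":99,"d":70,"pr":96,"s":56},"gpf":{"e":56,"mgf":93,"tfs":55},"i":49,"vu":{"cau":94,"jro":64}},"xj":{"a":{"j":92,"p":79,"x":42},"f":64,"fjk":{"crs":76,"dwu":29,"qzf":54},"lvk":[50,45]}}
After op 3 (add /md/vu/hl 59): {"md":{"c":{"a":99,"d":70,"pr":96,"s":56},"gpf":{"e":56,"mgf":93,"tfs":55},"i":49,"vu":{"cau":94,"hl":59,"jro":64}},"xj":{"a":{"j":92,"p":79,"x":42},"f":64,"fjk":{"crs":76,"dwu":29,"qzf":54},"lvk":[50,45]}}
After op 4 (add /md/c/qr 32): {"md":{"c":{"a":99,"d":70,"pr":96,"qr":32,"s":56},"gpf":{"e":56,"mgf":93,"tfs":55},"i":49,"vu":{"cau":94,"hl":59,"jro":64}},"xj":{"a":{"j":92,"p":79,"x":42},"f":64,"fjk":{"crs":76,"dwu":29,"qzf":54},"lvk":[50,45]}}
After op 5 (replace /md/vu/cau 66): {"md":{"c":{"a":99,"d":70,"pr":96,"qr":32,"s":56},"gpf":{"e":56,"mgf":93,"tfs":55},"i":49,"vu":{"cau":66,"hl":59,"jro":64}},"xj":{"a":{"j":92,"p":79,"x":42},"f":64,"fjk":{"crs":76,"dwu":29,"qzf":54},"lvk":[50,45]}}
After op 6 (add /md/gpf/hp 98): {"md":{"c":{"a":99,"d":70,"pr":96,"qr":32,"s":56},"gpf":{"e":56,"hp":98,"mgf":93,"tfs":55},"i":49,"vu":{"cau":66,"hl":59,"jro":64}},"xj":{"a":{"j":92,"p":79,"x":42},"f":64,"fjk":{"crs":76,"dwu":29,"qzf":54},"lvk":[50,45]}}
After op 7 (remove /md/gpf): {"md":{"c":{"a":99,"d":70,"pr":96,"qr":32,"s":56},"i":49,"vu":{"cau":66,"hl":59,"jro":64}},"xj":{"a":{"j":92,"p":79,"x":42},"f":64,"fjk":{"crs":76,"dwu":29,"qzf":54},"lvk":[50,45]}}
After op 8 (remove /md/c/s): {"md":{"c":{"a":99,"d":70,"pr":96,"qr":32},"i":49,"vu":{"cau":66,"hl":59,"jro":64}},"xj":{"a":{"j":92,"p":79,"x":42},"f":64,"fjk":{"crs":76,"dwu":29,"qzf":54},"lvk":[50,45]}}
After op 9 (replace /md/c 98): {"md":{"c":98,"i":49,"vu":{"cau":66,"hl":59,"jro":64}},"xj":{"a":{"j":92,"p":79,"x":42},"f":64,"fjk":{"crs":76,"dwu":29,"qzf":54},"lvk":[50,45]}}
After op 10 (remove /md/vu): {"md":{"c":98,"i":49},"xj":{"a":{"j":92,"p":79,"x":42},"f":64,"fjk":{"crs":76,"dwu":29,"qzf":54},"lvk":[50,45]}}
After op 11 (remove /xj/fjk/qzf): {"md":{"c":98,"i":49},"xj":{"a":{"j":92,"p":79,"x":42},"f":64,"fjk":{"crs":76,"dwu":29},"lvk":[50,45]}}
After op 12 (remove /xj): {"md":{"c":98,"i":49}}
Value at /md/c: 98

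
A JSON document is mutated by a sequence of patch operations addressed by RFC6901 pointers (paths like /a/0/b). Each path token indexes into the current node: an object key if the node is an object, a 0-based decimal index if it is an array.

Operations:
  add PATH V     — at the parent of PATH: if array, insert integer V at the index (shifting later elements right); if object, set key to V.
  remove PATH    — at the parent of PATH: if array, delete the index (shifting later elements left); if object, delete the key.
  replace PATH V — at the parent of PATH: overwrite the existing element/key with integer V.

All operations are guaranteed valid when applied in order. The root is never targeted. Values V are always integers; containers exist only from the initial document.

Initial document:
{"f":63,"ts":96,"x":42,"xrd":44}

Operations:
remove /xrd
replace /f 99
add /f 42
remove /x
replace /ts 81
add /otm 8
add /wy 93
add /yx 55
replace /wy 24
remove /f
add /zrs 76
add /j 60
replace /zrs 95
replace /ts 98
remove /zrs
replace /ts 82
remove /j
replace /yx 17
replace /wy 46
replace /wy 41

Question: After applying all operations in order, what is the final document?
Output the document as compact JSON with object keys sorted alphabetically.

After op 1 (remove /xrd): {"f":63,"ts":96,"x":42}
After op 2 (replace /f 99): {"f":99,"ts":96,"x":42}
After op 3 (add /f 42): {"f":42,"ts":96,"x":42}
After op 4 (remove /x): {"f":42,"ts":96}
After op 5 (replace /ts 81): {"f":42,"ts":81}
After op 6 (add /otm 8): {"f":42,"otm":8,"ts":81}
After op 7 (add /wy 93): {"f":42,"otm":8,"ts":81,"wy":93}
After op 8 (add /yx 55): {"f":42,"otm":8,"ts":81,"wy":93,"yx":55}
After op 9 (replace /wy 24): {"f":42,"otm":8,"ts":81,"wy":24,"yx":55}
After op 10 (remove /f): {"otm":8,"ts":81,"wy":24,"yx":55}
After op 11 (add /zrs 76): {"otm":8,"ts":81,"wy":24,"yx":55,"zrs":76}
After op 12 (add /j 60): {"j":60,"otm":8,"ts":81,"wy":24,"yx":55,"zrs":76}
After op 13 (replace /zrs 95): {"j":60,"otm":8,"ts":81,"wy":24,"yx":55,"zrs":95}
After op 14 (replace /ts 98): {"j":60,"otm":8,"ts":98,"wy":24,"yx":55,"zrs":95}
After op 15 (remove /zrs): {"j":60,"otm":8,"ts":98,"wy":24,"yx":55}
After op 16 (replace /ts 82): {"j":60,"otm":8,"ts":82,"wy":24,"yx":55}
After op 17 (remove /j): {"otm":8,"ts":82,"wy":24,"yx":55}
After op 18 (replace /yx 17): {"otm":8,"ts":82,"wy":24,"yx":17}
After op 19 (replace /wy 46): {"otm":8,"ts":82,"wy":46,"yx":17}
After op 20 (replace /wy 41): {"otm":8,"ts":82,"wy":41,"yx":17}

Answer: {"otm":8,"ts":82,"wy":41,"yx":17}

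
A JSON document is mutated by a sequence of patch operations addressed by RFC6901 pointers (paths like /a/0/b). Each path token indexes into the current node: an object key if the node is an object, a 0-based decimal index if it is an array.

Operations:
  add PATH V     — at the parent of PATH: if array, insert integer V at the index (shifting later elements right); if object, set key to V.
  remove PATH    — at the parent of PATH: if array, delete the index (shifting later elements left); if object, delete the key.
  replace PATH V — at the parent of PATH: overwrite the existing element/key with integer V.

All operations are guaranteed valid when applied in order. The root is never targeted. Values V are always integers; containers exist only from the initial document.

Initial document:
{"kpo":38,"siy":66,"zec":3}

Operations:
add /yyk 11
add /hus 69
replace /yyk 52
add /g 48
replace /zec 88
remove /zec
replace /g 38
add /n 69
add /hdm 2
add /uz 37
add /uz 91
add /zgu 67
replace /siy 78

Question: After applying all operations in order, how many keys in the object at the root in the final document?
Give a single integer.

After op 1 (add /yyk 11): {"kpo":38,"siy":66,"yyk":11,"zec":3}
After op 2 (add /hus 69): {"hus":69,"kpo":38,"siy":66,"yyk":11,"zec":3}
After op 3 (replace /yyk 52): {"hus":69,"kpo":38,"siy":66,"yyk":52,"zec":3}
After op 4 (add /g 48): {"g":48,"hus":69,"kpo":38,"siy":66,"yyk":52,"zec":3}
After op 5 (replace /zec 88): {"g":48,"hus":69,"kpo":38,"siy":66,"yyk":52,"zec":88}
After op 6 (remove /zec): {"g":48,"hus":69,"kpo":38,"siy":66,"yyk":52}
After op 7 (replace /g 38): {"g":38,"hus":69,"kpo":38,"siy":66,"yyk":52}
After op 8 (add /n 69): {"g":38,"hus":69,"kpo":38,"n":69,"siy":66,"yyk":52}
After op 9 (add /hdm 2): {"g":38,"hdm":2,"hus":69,"kpo":38,"n":69,"siy":66,"yyk":52}
After op 10 (add /uz 37): {"g":38,"hdm":2,"hus":69,"kpo":38,"n":69,"siy":66,"uz":37,"yyk":52}
After op 11 (add /uz 91): {"g":38,"hdm":2,"hus":69,"kpo":38,"n":69,"siy":66,"uz":91,"yyk":52}
After op 12 (add /zgu 67): {"g":38,"hdm":2,"hus":69,"kpo":38,"n":69,"siy":66,"uz":91,"yyk":52,"zgu":67}
After op 13 (replace /siy 78): {"g":38,"hdm":2,"hus":69,"kpo":38,"n":69,"siy":78,"uz":91,"yyk":52,"zgu":67}
Size at the root: 9

Answer: 9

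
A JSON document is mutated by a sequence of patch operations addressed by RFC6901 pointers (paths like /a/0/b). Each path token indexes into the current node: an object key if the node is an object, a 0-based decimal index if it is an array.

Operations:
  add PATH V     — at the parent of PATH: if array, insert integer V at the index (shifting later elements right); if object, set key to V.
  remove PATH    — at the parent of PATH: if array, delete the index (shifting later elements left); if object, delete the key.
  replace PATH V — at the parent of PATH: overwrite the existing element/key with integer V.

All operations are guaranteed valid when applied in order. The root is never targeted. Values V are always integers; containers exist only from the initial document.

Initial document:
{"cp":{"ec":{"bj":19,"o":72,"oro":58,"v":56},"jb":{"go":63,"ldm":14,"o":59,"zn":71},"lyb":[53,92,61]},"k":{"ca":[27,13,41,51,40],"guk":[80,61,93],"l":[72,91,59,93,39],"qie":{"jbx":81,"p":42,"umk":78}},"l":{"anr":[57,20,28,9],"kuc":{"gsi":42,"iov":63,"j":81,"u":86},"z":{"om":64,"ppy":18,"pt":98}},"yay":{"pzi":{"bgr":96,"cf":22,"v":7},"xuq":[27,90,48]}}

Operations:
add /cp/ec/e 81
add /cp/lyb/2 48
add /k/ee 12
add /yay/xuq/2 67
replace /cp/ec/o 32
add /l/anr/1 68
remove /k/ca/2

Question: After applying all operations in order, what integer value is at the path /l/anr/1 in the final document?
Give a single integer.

After op 1 (add /cp/ec/e 81): {"cp":{"ec":{"bj":19,"e":81,"o":72,"oro":58,"v":56},"jb":{"go":63,"ldm":14,"o":59,"zn":71},"lyb":[53,92,61]},"k":{"ca":[27,13,41,51,40],"guk":[80,61,93],"l":[72,91,59,93,39],"qie":{"jbx":81,"p":42,"umk":78}},"l":{"anr":[57,20,28,9],"kuc":{"gsi":42,"iov":63,"j":81,"u":86},"z":{"om":64,"ppy":18,"pt":98}},"yay":{"pzi":{"bgr":96,"cf":22,"v":7},"xuq":[27,90,48]}}
After op 2 (add /cp/lyb/2 48): {"cp":{"ec":{"bj":19,"e":81,"o":72,"oro":58,"v":56},"jb":{"go":63,"ldm":14,"o":59,"zn":71},"lyb":[53,92,48,61]},"k":{"ca":[27,13,41,51,40],"guk":[80,61,93],"l":[72,91,59,93,39],"qie":{"jbx":81,"p":42,"umk":78}},"l":{"anr":[57,20,28,9],"kuc":{"gsi":42,"iov":63,"j":81,"u":86},"z":{"om":64,"ppy":18,"pt":98}},"yay":{"pzi":{"bgr":96,"cf":22,"v":7},"xuq":[27,90,48]}}
After op 3 (add /k/ee 12): {"cp":{"ec":{"bj":19,"e":81,"o":72,"oro":58,"v":56},"jb":{"go":63,"ldm":14,"o":59,"zn":71},"lyb":[53,92,48,61]},"k":{"ca":[27,13,41,51,40],"ee":12,"guk":[80,61,93],"l":[72,91,59,93,39],"qie":{"jbx":81,"p":42,"umk":78}},"l":{"anr":[57,20,28,9],"kuc":{"gsi":42,"iov":63,"j":81,"u":86},"z":{"om":64,"ppy":18,"pt":98}},"yay":{"pzi":{"bgr":96,"cf":22,"v":7},"xuq":[27,90,48]}}
After op 4 (add /yay/xuq/2 67): {"cp":{"ec":{"bj":19,"e":81,"o":72,"oro":58,"v":56},"jb":{"go":63,"ldm":14,"o":59,"zn":71},"lyb":[53,92,48,61]},"k":{"ca":[27,13,41,51,40],"ee":12,"guk":[80,61,93],"l":[72,91,59,93,39],"qie":{"jbx":81,"p":42,"umk":78}},"l":{"anr":[57,20,28,9],"kuc":{"gsi":42,"iov":63,"j":81,"u":86},"z":{"om":64,"ppy":18,"pt":98}},"yay":{"pzi":{"bgr":96,"cf":22,"v":7},"xuq":[27,90,67,48]}}
After op 5 (replace /cp/ec/o 32): {"cp":{"ec":{"bj":19,"e":81,"o":32,"oro":58,"v":56},"jb":{"go":63,"ldm":14,"o":59,"zn":71},"lyb":[53,92,48,61]},"k":{"ca":[27,13,41,51,40],"ee":12,"guk":[80,61,93],"l":[72,91,59,93,39],"qie":{"jbx":81,"p":42,"umk":78}},"l":{"anr":[57,20,28,9],"kuc":{"gsi":42,"iov":63,"j":81,"u":86},"z":{"om":64,"ppy":18,"pt":98}},"yay":{"pzi":{"bgr":96,"cf":22,"v":7},"xuq":[27,90,67,48]}}
After op 6 (add /l/anr/1 68): {"cp":{"ec":{"bj":19,"e":81,"o":32,"oro":58,"v":56},"jb":{"go":63,"ldm":14,"o":59,"zn":71},"lyb":[53,92,48,61]},"k":{"ca":[27,13,41,51,40],"ee":12,"guk":[80,61,93],"l":[72,91,59,93,39],"qie":{"jbx":81,"p":42,"umk":78}},"l":{"anr":[57,68,20,28,9],"kuc":{"gsi":42,"iov":63,"j":81,"u":86},"z":{"om":64,"ppy":18,"pt":98}},"yay":{"pzi":{"bgr":96,"cf":22,"v":7},"xuq":[27,90,67,48]}}
After op 7 (remove /k/ca/2): {"cp":{"ec":{"bj":19,"e":81,"o":32,"oro":58,"v":56},"jb":{"go":63,"ldm":14,"o":59,"zn":71},"lyb":[53,92,48,61]},"k":{"ca":[27,13,51,40],"ee":12,"guk":[80,61,93],"l":[72,91,59,93,39],"qie":{"jbx":81,"p":42,"umk":78}},"l":{"anr":[57,68,20,28,9],"kuc":{"gsi":42,"iov":63,"j":81,"u":86},"z":{"om":64,"ppy":18,"pt":98}},"yay":{"pzi":{"bgr":96,"cf":22,"v":7},"xuq":[27,90,67,48]}}
Value at /l/anr/1: 68

Answer: 68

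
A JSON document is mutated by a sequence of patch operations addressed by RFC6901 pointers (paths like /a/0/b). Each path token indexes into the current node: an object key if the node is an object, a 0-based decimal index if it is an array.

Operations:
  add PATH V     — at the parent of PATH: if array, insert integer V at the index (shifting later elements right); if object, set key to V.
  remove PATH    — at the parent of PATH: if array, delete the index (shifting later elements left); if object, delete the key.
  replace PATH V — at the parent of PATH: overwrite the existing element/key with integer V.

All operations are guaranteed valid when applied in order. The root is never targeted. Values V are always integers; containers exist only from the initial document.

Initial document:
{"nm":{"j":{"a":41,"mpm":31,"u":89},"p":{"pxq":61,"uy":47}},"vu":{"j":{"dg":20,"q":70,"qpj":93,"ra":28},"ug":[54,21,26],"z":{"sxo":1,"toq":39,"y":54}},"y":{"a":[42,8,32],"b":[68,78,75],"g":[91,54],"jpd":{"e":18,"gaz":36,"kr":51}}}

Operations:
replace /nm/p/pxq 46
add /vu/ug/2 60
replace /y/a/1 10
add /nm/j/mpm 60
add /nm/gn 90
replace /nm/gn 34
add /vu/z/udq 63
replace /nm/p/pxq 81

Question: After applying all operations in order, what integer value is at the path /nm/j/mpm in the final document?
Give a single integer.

Answer: 60

Derivation:
After op 1 (replace /nm/p/pxq 46): {"nm":{"j":{"a":41,"mpm":31,"u":89},"p":{"pxq":46,"uy":47}},"vu":{"j":{"dg":20,"q":70,"qpj":93,"ra":28},"ug":[54,21,26],"z":{"sxo":1,"toq":39,"y":54}},"y":{"a":[42,8,32],"b":[68,78,75],"g":[91,54],"jpd":{"e":18,"gaz":36,"kr":51}}}
After op 2 (add /vu/ug/2 60): {"nm":{"j":{"a":41,"mpm":31,"u":89},"p":{"pxq":46,"uy":47}},"vu":{"j":{"dg":20,"q":70,"qpj":93,"ra":28},"ug":[54,21,60,26],"z":{"sxo":1,"toq":39,"y":54}},"y":{"a":[42,8,32],"b":[68,78,75],"g":[91,54],"jpd":{"e":18,"gaz":36,"kr":51}}}
After op 3 (replace /y/a/1 10): {"nm":{"j":{"a":41,"mpm":31,"u":89},"p":{"pxq":46,"uy":47}},"vu":{"j":{"dg":20,"q":70,"qpj":93,"ra":28},"ug":[54,21,60,26],"z":{"sxo":1,"toq":39,"y":54}},"y":{"a":[42,10,32],"b":[68,78,75],"g":[91,54],"jpd":{"e":18,"gaz":36,"kr":51}}}
After op 4 (add /nm/j/mpm 60): {"nm":{"j":{"a":41,"mpm":60,"u":89},"p":{"pxq":46,"uy":47}},"vu":{"j":{"dg":20,"q":70,"qpj":93,"ra":28},"ug":[54,21,60,26],"z":{"sxo":1,"toq":39,"y":54}},"y":{"a":[42,10,32],"b":[68,78,75],"g":[91,54],"jpd":{"e":18,"gaz":36,"kr":51}}}
After op 5 (add /nm/gn 90): {"nm":{"gn":90,"j":{"a":41,"mpm":60,"u":89},"p":{"pxq":46,"uy":47}},"vu":{"j":{"dg":20,"q":70,"qpj":93,"ra":28},"ug":[54,21,60,26],"z":{"sxo":1,"toq":39,"y":54}},"y":{"a":[42,10,32],"b":[68,78,75],"g":[91,54],"jpd":{"e":18,"gaz":36,"kr":51}}}
After op 6 (replace /nm/gn 34): {"nm":{"gn":34,"j":{"a":41,"mpm":60,"u":89},"p":{"pxq":46,"uy":47}},"vu":{"j":{"dg":20,"q":70,"qpj":93,"ra":28},"ug":[54,21,60,26],"z":{"sxo":1,"toq":39,"y":54}},"y":{"a":[42,10,32],"b":[68,78,75],"g":[91,54],"jpd":{"e":18,"gaz":36,"kr":51}}}
After op 7 (add /vu/z/udq 63): {"nm":{"gn":34,"j":{"a":41,"mpm":60,"u":89},"p":{"pxq":46,"uy":47}},"vu":{"j":{"dg":20,"q":70,"qpj":93,"ra":28},"ug":[54,21,60,26],"z":{"sxo":1,"toq":39,"udq":63,"y":54}},"y":{"a":[42,10,32],"b":[68,78,75],"g":[91,54],"jpd":{"e":18,"gaz":36,"kr":51}}}
After op 8 (replace /nm/p/pxq 81): {"nm":{"gn":34,"j":{"a":41,"mpm":60,"u":89},"p":{"pxq":81,"uy":47}},"vu":{"j":{"dg":20,"q":70,"qpj":93,"ra":28},"ug":[54,21,60,26],"z":{"sxo":1,"toq":39,"udq":63,"y":54}},"y":{"a":[42,10,32],"b":[68,78,75],"g":[91,54],"jpd":{"e":18,"gaz":36,"kr":51}}}
Value at /nm/j/mpm: 60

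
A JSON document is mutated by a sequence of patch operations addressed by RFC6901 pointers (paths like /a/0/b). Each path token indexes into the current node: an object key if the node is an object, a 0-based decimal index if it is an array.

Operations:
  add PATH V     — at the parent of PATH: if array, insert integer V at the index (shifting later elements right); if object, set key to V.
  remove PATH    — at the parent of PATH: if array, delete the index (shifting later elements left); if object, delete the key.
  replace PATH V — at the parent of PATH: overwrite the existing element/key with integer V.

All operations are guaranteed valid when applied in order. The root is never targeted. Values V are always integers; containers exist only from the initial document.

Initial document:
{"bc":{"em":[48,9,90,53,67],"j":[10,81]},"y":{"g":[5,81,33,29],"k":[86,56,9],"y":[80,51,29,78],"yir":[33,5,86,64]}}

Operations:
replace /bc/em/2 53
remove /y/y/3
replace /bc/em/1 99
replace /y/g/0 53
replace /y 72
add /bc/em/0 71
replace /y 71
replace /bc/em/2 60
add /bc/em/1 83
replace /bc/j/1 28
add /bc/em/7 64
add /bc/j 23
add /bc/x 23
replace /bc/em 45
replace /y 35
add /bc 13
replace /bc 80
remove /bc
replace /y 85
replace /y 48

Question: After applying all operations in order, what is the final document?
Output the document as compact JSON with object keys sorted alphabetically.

After op 1 (replace /bc/em/2 53): {"bc":{"em":[48,9,53,53,67],"j":[10,81]},"y":{"g":[5,81,33,29],"k":[86,56,9],"y":[80,51,29,78],"yir":[33,5,86,64]}}
After op 2 (remove /y/y/3): {"bc":{"em":[48,9,53,53,67],"j":[10,81]},"y":{"g":[5,81,33,29],"k":[86,56,9],"y":[80,51,29],"yir":[33,5,86,64]}}
After op 3 (replace /bc/em/1 99): {"bc":{"em":[48,99,53,53,67],"j":[10,81]},"y":{"g":[5,81,33,29],"k":[86,56,9],"y":[80,51,29],"yir":[33,5,86,64]}}
After op 4 (replace /y/g/0 53): {"bc":{"em":[48,99,53,53,67],"j":[10,81]},"y":{"g":[53,81,33,29],"k":[86,56,9],"y":[80,51,29],"yir":[33,5,86,64]}}
After op 5 (replace /y 72): {"bc":{"em":[48,99,53,53,67],"j":[10,81]},"y":72}
After op 6 (add /bc/em/0 71): {"bc":{"em":[71,48,99,53,53,67],"j":[10,81]},"y":72}
After op 7 (replace /y 71): {"bc":{"em":[71,48,99,53,53,67],"j":[10,81]},"y":71}
After op 8 (replace /bc/em/2 60): {"bc":{"em":[71,48,60,53,53,67],"j":[10,81]},"y":71}
After op 9 (add /bc/em/1 83): {"bc":{"em":[71,83,48,60,53,53,67],"j":[10,81]},"y":71}
After op 10 (replace /bc/j/1 28): {"bc":{"em":[71,83,48,60,53,53,67],"j":[10,28]},"y":71}
After op 11 (add /bc/em/7 64): {"bc":{"em":[71,83,48,60,53,53,67,64],"j":[10,28]},"y":71}
After op 12 (add /bc/j 23): {"bc":{"em":[71,83,48,60,53,53,67,64],"j":23},"y":71}
After op 13 (add /bc/x 23): {"bc":{"em":[71,83,48,60,53,53,67,64],"j":23,"x":23},"y":71}
After op 14 (replace /bc/em 45): {"bc":{"em":45,"j":23,"x":23},"y":71}
After op 15 (replace /y 35): {"bc":{"em":45,"j":23,"x":23},"y":35}
After op 16 (add /bc 13): {"bc":13,"y":35}
After op 17 (replace /bc 80): {"bc":80,"y":35}
After op 18 (remove /bc): {"y":35}
After op 19 (replace /y 85): {"y":85}
After op 20 (replace /y 48): {"y":48}

Answer: {"y":48}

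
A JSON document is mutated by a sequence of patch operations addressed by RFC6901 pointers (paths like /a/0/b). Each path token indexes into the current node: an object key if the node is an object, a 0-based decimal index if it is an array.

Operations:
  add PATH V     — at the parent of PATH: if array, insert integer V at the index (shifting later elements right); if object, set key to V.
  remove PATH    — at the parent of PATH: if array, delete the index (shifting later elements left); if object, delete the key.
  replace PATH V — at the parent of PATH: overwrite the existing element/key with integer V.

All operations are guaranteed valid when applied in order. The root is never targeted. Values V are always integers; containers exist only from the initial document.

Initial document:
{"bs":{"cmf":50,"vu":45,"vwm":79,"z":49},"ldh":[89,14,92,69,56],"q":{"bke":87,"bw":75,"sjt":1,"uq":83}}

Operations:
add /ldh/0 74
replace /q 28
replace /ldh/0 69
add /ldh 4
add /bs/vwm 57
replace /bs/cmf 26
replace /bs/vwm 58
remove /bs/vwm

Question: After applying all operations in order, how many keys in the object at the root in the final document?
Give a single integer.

After op 1 (add /ldh/0 74): {"bs":{"cmf":50,"vu":45,"vwm":79,"z":49},"ldh":[74,89,14,92,69,56],"q":{"bke":87,"bw":75,"sjt":1,"uq":83}}
After op 2 (replace /q 28): {"bs":{"cmf":50,"vu":45,"vwm":79,"z":49},"ldh":[74,89,14,92,69,56],"q":28}
After op 3 (replace /ldh/0 69): {"bs":{"cmf":50,"vu":45,"vwm":79,"z":49},"ldh":[69,89,14,92,69,56],"q":28}
After op 4 (add /ldh 4): {"bs":{"cmf":50,"vu":45,"vwm":79,"z":49},"ldh":4,"q":28}
After op 5 (add /bs/vwm 57): {"bs":{"cmf":50,"vu":45,"vwm":57,"z":49},"ldh":4,"q":28}
After op 6 (replace /bs/cmf 26): {"bs":{"cmf":26,"vu":45,"vwm":57,"z":49},"ldh":4,"q":28}
After op 7 (replace /bs/vwm 58): {"bs":{"cmf":26,"vu":45,"vwm":58,"z":49},"ldh":4,"q":28}
After op 8 (remove /bs/vwm): {"bs":{"cmf":26,"vu":45,"z":49},"ldh":4,"q":28}
Size at the root: 3

Answer: 3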